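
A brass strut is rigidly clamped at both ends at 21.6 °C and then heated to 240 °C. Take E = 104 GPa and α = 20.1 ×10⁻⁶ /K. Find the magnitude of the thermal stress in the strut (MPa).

ΔT = 218.4 K. Constrained thermal stress σ = E·α·ΔT = 104.0×10³ MPa × 20.1×10⁻⁶ × 218.4 = 457 MPa (compressive).

457 MPa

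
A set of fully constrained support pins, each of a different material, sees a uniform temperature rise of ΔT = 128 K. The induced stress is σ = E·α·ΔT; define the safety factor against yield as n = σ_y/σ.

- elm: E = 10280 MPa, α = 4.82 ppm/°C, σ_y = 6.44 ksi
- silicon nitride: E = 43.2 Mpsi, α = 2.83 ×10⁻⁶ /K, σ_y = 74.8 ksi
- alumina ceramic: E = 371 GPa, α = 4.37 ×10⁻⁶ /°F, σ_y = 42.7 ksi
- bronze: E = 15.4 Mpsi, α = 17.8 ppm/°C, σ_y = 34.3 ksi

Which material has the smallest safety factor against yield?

alumina ceramic

With everything in SI (GPa, ×10⁻⁶/K, MPa):
  elm: E = 10.28, α = 4.82, σ_y = 44.40 → σ = 6.34 MPa, n = 7.00
  silicon nitride: E = 297.9, α = 2.83, σ_y = 515.7 → σ = 108 MPa, n = 4.78
  alumina ceramic: E = 371.0, α = 7.87, σ_y = 294.4 → σ = 374 MPa, n = 0.788
  bronze: E = 106.2, α = 17.8, σ_y = 236.5 → σ = 242 MPa, n = 0.978
The minimum is alumina ceramic at n = 0.788.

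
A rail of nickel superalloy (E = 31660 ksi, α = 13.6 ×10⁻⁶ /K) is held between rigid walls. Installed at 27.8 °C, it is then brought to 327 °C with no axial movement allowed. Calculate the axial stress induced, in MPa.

E = 31660 ksi = 218.3 GPa.
ΔT = 299.2 K. Constrained thermal stress σ = E·α·ΔT = 218.3×10³ MPa × 13.6×10⁻⁶ × 299.2 = 888 MPa (compressive).

888 MPa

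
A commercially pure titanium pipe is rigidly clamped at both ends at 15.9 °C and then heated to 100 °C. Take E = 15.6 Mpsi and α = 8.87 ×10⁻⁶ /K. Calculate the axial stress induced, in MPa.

E = 15.6 Mpsi = 107.6 GPa.
ΔT = 84.10 K. Constrained thermal stress σ = E·α·ΔT = 107.6×10³ MPa × 8.87×10⁻⁶ × 84.10 = 80.2 MPa (compressive).

80.2 MPa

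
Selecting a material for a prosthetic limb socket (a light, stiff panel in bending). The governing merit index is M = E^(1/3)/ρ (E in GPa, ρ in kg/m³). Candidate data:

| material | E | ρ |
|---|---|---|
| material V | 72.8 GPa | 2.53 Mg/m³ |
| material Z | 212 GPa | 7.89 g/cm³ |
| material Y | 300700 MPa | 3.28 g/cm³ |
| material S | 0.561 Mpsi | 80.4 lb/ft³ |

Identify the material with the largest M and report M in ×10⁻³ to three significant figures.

material Y, M = 2.04×10⁻³

Putting every candidate on a common basis:
  material V: E = 72.80 GPa, ρ = 2530 kg/m³
  material Z: E = 212.0 GPa, ρ = 7890 kg/m³
  material Y: E = 300.7 GPa, ρ = 3280 kg/m³
  material S: E = 3.868 GPa, ρ = 1288 kg/m³
  material Y: M = 2.04×10⁻³
  material V: M = 1.65×10⁻³
  material S: M = 1.22×10⁻³
  material Z: M = 0.756×10⁻³
Material Y has the largest M.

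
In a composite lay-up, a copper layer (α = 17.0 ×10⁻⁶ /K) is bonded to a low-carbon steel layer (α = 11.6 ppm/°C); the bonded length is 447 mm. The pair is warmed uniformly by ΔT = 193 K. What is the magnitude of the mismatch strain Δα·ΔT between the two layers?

1.04×10⁻³

Δα = |17.0 − 11.6|×10⁻⁶/K = 5.40×10⁻⁶/K.
Mismatch strain = Δα·ΔT = 5.40×10⁻⁶ × 193.0 = 1.04×10⁻³.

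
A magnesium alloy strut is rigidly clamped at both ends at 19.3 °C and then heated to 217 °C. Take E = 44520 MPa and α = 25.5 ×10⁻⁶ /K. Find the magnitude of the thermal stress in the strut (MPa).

224 MPa

E = 44520 MPa = 44.52 GPa.
ΔT = 197.7 K. Constrained thermal stress σ = E·α·ΔT = 44.52×10³ MPa × 25.5×10⁻⁶ × 197.7 = 224 MPa (compressive).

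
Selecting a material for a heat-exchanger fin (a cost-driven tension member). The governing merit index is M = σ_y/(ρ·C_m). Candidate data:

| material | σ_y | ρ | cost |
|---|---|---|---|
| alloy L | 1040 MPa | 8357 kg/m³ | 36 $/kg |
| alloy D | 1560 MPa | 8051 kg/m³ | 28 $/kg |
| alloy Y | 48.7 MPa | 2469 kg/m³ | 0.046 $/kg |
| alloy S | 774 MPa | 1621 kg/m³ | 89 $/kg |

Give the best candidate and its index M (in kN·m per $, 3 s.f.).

alloy Y, M = 429 kN·m per $

Evaluate M for each candidate:
  alloy Y: M = 429 kN·m per $
  alloy D: M = 6.92 kN·m per $
  alloy S: M = 5.36 kN·m per $
  alloy L: M = 3.46 kN·m per $
Highest index: alloy Y.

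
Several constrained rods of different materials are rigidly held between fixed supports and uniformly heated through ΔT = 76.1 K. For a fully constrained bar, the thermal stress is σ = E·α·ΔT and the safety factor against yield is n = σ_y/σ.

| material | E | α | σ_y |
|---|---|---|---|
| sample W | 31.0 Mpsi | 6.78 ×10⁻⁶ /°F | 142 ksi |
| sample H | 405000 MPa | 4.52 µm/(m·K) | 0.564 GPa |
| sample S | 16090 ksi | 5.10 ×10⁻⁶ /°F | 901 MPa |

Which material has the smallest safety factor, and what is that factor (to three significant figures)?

In consistent units (E in GPa, α in ×10⁻⁶/K, σ_y in MPa):
  sample W: E = 213.7, α = 12.2, σ_y = 979.1 → σ = 199 MPa, n = 4.93
  sample H: E = 405.0, α = 4.52, σ_y = 564.0 → σ = 139 MPa, n = 4.05
  sample S: E = 110.9, α = 9.18, σ_y = 901.0 → σ = 77.5 MPa, n = 11.6
Smallest n: sample H with n = 4.05.

sample H, n = 4.05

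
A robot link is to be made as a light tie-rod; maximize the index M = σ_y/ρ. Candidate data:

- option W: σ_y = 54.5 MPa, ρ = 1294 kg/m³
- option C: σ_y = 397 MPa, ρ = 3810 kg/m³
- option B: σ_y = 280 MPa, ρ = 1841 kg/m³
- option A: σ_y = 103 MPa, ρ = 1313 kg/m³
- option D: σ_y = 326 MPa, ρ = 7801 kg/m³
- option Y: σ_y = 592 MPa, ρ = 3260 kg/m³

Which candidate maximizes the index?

option Y

Evaluate M for each candidate:
  option Y: M = 182 kN·m/kg
  option B: M = 152 kN·m/kg
  option C: M = 104 kN·m/kg
  option A: M = 78.4 kN·m/kg
  option W: M = 42.1 kN·m/kg
  option D: M = 41.8 kN·m/kg
Highest index: option Y.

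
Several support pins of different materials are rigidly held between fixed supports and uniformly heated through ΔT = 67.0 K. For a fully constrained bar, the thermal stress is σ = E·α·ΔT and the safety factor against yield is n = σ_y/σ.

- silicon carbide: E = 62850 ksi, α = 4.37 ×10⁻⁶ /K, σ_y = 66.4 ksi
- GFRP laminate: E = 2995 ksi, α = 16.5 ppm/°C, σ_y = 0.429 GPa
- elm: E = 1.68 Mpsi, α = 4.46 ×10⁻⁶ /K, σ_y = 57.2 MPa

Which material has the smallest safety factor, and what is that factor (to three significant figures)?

silicon carbide, n = 3.61

Per material, after unit conversion:
  silicon carbide: E = 433.3, α = 4.37, σ_y = 457.8 → σ = 127 MPa, n = 3.61
  GFRP laminate: E = 20.65, α = 16.5, σ_y = 429.0 → σ = 22.8 MPa, n = 18.8
  elm: E = 11.58, α = 4.46, σ_y = 57.20 → σ = 3.46 MPa, n = 16.5
The minimum is silicon carbide at n = 3.61.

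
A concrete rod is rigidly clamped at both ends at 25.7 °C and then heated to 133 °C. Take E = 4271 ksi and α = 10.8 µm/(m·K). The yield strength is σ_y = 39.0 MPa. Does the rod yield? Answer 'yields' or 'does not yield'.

E = 4271 ksi = 29.45 GPa.
ΔT = 107.3 K. Constrained thermal stress σ = E·α·ΔT = 29.45×10³ MPa × 10.8×10⁻⁶ × 107.3 = 34.1 MPa (compressive).
Compare to σ_y = 39.0 MPa: σ < σ_y, so it does not yield.

does not yield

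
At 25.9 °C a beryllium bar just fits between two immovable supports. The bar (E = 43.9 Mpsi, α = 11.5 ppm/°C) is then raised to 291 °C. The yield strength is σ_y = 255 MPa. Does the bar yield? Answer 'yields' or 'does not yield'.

E = 43.9 Mpsi = 302.7 GPa.
ΔT = 265.1 K. Constrained thermal stress σ = E·α·ΔT = 302.7×10³ MPa × 11.5×10⁻⁶ × 265.1 = 923 MPa (compressive).
Compare to σ_y = 255 MPa: σ ≥ σ_y, so it yields.

yields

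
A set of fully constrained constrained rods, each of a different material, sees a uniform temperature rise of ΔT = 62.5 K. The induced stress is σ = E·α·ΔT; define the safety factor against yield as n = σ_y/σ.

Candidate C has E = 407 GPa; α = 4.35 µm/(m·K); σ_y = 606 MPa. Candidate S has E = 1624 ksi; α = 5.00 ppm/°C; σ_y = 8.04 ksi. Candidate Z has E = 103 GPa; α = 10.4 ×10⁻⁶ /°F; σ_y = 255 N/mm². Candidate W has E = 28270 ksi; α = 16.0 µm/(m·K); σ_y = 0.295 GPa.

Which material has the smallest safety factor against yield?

With everything in SI (GPa, ×10⁻⁶/K, MPa):
  candidate C: E = 407.0, α = 4.35, σ_y = 606.0 → σ = 111 MPa, n = 5.48
  candidate S: E = 11.20, α = 5.00, σ_y = 55.43 → σ = 3.50 MPa, n = 15.8
  candidate Z: E = 103.0, α = 18.7, σ_y = 255.0 → σ = 121 MPa, n = 2.12
  candidate W: E = 194.9, α = 16.0, σ_y = 295.0 → σ = 195 MPa, n = 1.51
The minimum is candidate W at n = 1.51.

candidate W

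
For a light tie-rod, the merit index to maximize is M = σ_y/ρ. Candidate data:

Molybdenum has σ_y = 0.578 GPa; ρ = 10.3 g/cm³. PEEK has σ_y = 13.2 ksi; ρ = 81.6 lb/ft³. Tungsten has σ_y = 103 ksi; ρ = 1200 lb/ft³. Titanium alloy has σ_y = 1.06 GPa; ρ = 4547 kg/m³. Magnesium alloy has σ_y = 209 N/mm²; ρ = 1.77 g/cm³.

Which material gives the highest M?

Normalizing units and computing the index:
  molybdenum: σ_y = 578.0 MPa, ρ = 10300 kg/m³
  PEEK: σ_y = 91.01 MPa, ρ = 1307 kg/m³
  tungsten: σ_y = 710.2 MPa, ρ = 19220 kg/m³
  titanium alloy: σ_y = 1060 MPa, ρ = 4547 kg/m³
  magnesium alloy: σ_y = 209.0 MPa, ρ = 1770 kg/m³
  titanium alloy: M = 233 kN·m/kg
  magnesium alloy: M = 118 kN·m/kg
  PEEK: M = 69.6 kN·m/kg
  molybdenum: M = 56.1 kN·m/kg
  tungsten: M = 36.9 kN·m/kg
The maximum is for titanium alloy.

titanium alloy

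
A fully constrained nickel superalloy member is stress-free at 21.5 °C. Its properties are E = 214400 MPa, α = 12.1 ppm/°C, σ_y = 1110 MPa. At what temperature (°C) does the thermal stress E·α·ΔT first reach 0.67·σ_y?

308 °C

E = 214400 MPa = 214.4 GPa.
E·α·ΔT = 743.7 MPa ⇒ ΔT = 743.7 / (214.4×10³ × 12.1×10⁻⁶) = 286.7 K.
T = 21.5 + 286.7 = 308.2 °C.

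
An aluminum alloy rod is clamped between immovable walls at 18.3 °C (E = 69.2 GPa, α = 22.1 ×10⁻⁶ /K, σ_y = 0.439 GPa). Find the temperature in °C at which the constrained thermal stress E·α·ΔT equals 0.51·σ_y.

σ_y = 0.439 GPa = 439.0 MPa.
E·α·ΔT = 223.9 MPa ⇒ ΔT = 223.9 / (69.20×10³ × 22.1×10⁻⁶) = 146.4 K.
T = 18.3 + 146.4 = 164.7 °C.

165 °C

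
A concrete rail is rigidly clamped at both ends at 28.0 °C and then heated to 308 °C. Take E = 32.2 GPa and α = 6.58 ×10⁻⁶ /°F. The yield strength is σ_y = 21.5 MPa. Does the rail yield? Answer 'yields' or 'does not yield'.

α = 6.58×10⁻⁶/°F × 9/5 = 11.8×10⁻⁶/K.
ΔT = 280.0 K. Constrained thermal stress σ = E·α·ΔT = 32.20×10³ MPa × 11.8×10⁻⁶ × 280.0 = 107 MPa (compressive).
Compare to σ_y = 21.5 MPa: σ ≥ σ_y, so it yields.

yields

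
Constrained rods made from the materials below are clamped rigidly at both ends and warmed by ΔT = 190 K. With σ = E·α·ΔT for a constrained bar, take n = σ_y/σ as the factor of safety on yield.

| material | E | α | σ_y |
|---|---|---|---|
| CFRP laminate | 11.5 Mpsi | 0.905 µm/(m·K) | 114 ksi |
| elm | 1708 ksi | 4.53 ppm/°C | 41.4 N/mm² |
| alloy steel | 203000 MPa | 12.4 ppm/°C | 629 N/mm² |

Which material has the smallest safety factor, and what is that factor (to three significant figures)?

alloy steel, n = 1.32

Per material, after unit conversion:
  CFRP laminate: E = 79.29, α = 0.905, σ_y = 786.0 → σ = 13.6 MPa, n = 57.7
  elm: E = 11.78, α = 4.53, σ_y = 41.40 → σ = 10.1 MPa, n = 4.08
  alloy steel: E = 203.0, α = 12.4, σ_y = 629.0 → σ = 478 MPa, n = 1.32
Alloy steel has the lowest safety factor, n = 1.32.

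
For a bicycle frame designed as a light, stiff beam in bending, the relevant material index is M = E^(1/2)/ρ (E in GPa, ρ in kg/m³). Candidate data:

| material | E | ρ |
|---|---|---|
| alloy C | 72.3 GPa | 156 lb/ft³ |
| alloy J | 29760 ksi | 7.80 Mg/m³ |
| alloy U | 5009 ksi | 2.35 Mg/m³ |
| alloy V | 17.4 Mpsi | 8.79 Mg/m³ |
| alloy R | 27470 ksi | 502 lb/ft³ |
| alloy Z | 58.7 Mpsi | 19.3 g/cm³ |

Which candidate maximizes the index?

alloy C

Normalizing units and computing the index:
  alloy C: E = 72.30 GPa, ρ = 2499 kg/m³
  alloy J: E = 205.2 GPa, ρ = 7800 kg/m³
  alloy U: E = 34.54 GPa, ρ = 2350 kg/m³
  alloy V: E = 120.0 GPa, ρ = 8790 kg/m³
  alloy R: E = 189.4 GPa, ρ = 8041 kg/m³
  alloy Z: E = 404.7 GPa, ρ = 19300 kg/m³
  alloy C: M = 3.40×10⁻³
  alloy U: M = 2.50×10⁻³
  alloy J: M = 1.84×10⁻³
  alloy R: M = 1.71×10⁻³
  alloy V: M = 1.25×10⁻³
  alloy Z: M = 1.04×10⁻³
Highest index: alloy C.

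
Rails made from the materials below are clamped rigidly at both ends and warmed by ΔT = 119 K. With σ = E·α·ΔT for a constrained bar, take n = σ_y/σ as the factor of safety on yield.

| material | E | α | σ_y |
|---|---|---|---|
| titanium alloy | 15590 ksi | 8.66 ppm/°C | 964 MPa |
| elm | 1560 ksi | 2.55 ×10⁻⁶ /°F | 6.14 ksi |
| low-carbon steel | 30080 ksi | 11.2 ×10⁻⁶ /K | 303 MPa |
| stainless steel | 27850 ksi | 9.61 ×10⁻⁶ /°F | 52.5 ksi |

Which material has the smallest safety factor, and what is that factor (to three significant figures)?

With everything in SI (GPa, ×10⁻⁶/K, MPa):
  titanium alloy: E = 107.5, α = 8.66, σ_y = 964.0 → σ = 111 MPa, n = 8.70
  elm: E = 10.76, α = 4.59, σ_y = 42.33 → σ = 5.87 MPa, n = 7.21
  low-carbon steel: E = 207.4, α = 11.2, σ_y = 303.0 → σ = 276 MPa, n = 1.10
  stainless steel: E = 192.0, α = 17.3, σ_y = 362.0 → σ = 395 MPa, n = 0.916
Stainless steel has the lowest safety factor, n = 0.916.

stainless steel, n = 0.916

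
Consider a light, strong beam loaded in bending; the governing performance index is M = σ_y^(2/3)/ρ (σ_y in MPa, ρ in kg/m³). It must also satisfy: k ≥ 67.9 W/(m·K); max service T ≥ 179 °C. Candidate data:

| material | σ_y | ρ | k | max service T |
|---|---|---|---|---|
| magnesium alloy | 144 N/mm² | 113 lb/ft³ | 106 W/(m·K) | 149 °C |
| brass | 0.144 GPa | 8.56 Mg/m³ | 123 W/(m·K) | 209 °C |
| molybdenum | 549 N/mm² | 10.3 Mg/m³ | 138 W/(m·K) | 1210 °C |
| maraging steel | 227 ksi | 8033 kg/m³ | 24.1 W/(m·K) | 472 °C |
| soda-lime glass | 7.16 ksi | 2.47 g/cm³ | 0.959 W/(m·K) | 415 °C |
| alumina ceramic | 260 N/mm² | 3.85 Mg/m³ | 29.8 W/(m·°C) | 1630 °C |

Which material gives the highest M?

molybdenum

Screen on constraints: k ≥ 67.9 W/(m·K); max service T ≥ 179 °C. Survivors: brass, molybdenum.
In SI units:
  brass: σ_y = 144.0 MPa, ρ = 8560 kg/m³
  molybdenum: σ_y = 549.0 MPa, ρ = 10300 kg/m³
  molybdenum: M = 6.51×10⁻³
  brass: M = 3.21×10⁻³
Molybdenum ranks first.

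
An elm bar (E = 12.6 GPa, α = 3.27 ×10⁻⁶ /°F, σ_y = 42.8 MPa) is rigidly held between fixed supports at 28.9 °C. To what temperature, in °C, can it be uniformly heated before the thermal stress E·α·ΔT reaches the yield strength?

α = 3.27×10⁻⁶/°F × 9/5 = 5.89×10⁻⁶/K.
E·α·ΔT = 42.80 MPa ⇒ ΔT = 42.80 / (12.60×10³ × 5.89×10⁻⁶) = 577.1 K.
T = 28.9 + 577.1 = 606.0 °C.

606 °C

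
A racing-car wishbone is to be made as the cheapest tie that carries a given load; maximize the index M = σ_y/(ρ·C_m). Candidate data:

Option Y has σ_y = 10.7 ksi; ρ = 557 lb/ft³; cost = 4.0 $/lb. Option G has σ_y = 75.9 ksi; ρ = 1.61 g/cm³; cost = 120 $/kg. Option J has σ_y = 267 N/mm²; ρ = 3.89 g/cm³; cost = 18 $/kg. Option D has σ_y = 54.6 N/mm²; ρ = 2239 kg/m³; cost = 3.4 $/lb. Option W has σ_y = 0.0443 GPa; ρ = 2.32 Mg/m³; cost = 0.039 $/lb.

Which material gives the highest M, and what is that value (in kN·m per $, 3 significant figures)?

Normalizing units and computing the index:
  option Y: σ_y = 73.77 MPa, ρ = 8922 kg/m³, cost = 8.818 $/kg
  option G: σ_y = 523.3 MPa, ρ = 1610 kg/m³, cost = 120.0 $/kg
  option J: σ_y = 267.0 MPa, ρ = 3890 kg/m³, cost = 18.00 $/kg
  option D: σ_y = 54.60 MPa, ρ = 2239 kg/m³, cost = 7.496 $/kg
  option W: σ_y = 44.30 MPa, ρ = 2320 kg/m³, cost = 0.08598 $/kg
  option W: M = 222 kN·m per $
  option J: M = 3.81 kN·m per $
  option D: M = 3.25 kN·m per $
  option G: M = 2.71 kN·m per $
  option Y: M = 0.938 kN·m per $
Highest index: option W.

option W, M = 222 kN·m per $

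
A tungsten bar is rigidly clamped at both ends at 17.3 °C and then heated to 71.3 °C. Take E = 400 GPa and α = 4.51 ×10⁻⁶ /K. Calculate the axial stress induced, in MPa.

ΔT = 54.00 K. Constrained thermal stress σ = E·α·ΔT = 400.0×10³ MPa × 4.51×10⁻⁶ × 54.00 = 97.4 MPa (compressive).

97.4 MPa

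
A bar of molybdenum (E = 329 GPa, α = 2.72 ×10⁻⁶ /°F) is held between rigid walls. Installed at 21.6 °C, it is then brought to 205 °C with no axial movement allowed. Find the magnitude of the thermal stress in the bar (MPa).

295 MPa

α = 2.72×10⁻⁶/°F × 9/5 = 4.90×10⁻⁶/K.
ΔT = 183.4 K. Constrained thermal stress σ = E·α·ΔT = 329.0×10³ MPa × 4.90×10⁻⁶ × 183.4 = 295 MPa (compressive).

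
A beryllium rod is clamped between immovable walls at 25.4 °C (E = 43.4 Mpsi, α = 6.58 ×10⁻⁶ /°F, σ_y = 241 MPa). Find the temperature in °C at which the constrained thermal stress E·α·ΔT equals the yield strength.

E = 43.4 Mpsi = 299.2 GPa.
α = 6.58×10⁻⁶/°F × 9/5 = 11.8×10⁻⁶/K.
E·α·ΔT = 241.0 MPa ⇒ ΔT = 241.0 / (299.2×10³ × 11.8×10⁻⁶) = 68.00 K.
T = 25.4 + 68.00 = 93.40 °C.

93.4 °C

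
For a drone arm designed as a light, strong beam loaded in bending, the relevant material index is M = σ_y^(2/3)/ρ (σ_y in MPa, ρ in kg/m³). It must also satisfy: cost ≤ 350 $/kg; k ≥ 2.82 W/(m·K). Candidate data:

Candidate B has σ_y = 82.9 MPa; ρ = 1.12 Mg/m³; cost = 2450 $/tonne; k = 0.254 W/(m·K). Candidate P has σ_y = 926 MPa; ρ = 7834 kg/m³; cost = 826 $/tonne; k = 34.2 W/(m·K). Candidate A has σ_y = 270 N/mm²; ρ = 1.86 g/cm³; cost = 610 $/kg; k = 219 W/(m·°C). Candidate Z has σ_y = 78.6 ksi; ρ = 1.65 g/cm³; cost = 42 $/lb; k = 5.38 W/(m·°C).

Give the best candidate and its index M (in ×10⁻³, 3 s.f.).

Screen on constraints: cost ≤ 350 $/kg; k ≥ 2.82 W/(m·K). Survivors: candidate P, candidate Z.
Putting every candidate on a common basis:
  candidate P: σ_y = 926.0 MPa, ρ = 7834 kg/m³
  candidate Z: σ_y = 541.9 MPa, ρ = 1650 kg/m³
  candidate Z: M = 40.3×10⁻³
  candidate P: M = 12.1×10⁻³
The maximum is for candidate Z.

candidate Z, M = 40.3×10⁻³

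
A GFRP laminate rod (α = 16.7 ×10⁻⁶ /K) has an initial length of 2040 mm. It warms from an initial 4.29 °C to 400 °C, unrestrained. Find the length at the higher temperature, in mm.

ΔT = 400 − 4.29 = 395.7 K.
ΔL = α·L₀·ΔT = 16.7×10⁻⁶ × 2040 mm × 395.7 K = 13.5 mm.
L = L₀ + ΔL = 2040 + 13.5 = 2053.5 mm.

2053.5 mm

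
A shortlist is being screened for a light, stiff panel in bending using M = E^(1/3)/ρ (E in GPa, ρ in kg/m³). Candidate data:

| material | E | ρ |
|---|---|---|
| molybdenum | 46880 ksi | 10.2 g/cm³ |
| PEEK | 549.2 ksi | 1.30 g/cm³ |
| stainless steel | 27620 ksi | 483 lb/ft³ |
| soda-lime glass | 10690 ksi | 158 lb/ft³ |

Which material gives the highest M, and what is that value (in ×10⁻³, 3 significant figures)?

soda-lime glass, M = 1.66×10⁻³

Normalizing units and computing the index:
  molybdenum: E = 323.2 GPa, ρ = 10200 kg/m³
  PEEK: E = 3.787 GPa, ρ = 1300 kg/m³
  stainless steel: E = 190.4 GPa, ρ = 7737 kg/m³
  soda-lime glass: E = 73.70 GPa, ρ = 2531 kg/m³
  soda-lime glass: M = 1.66×10⁻³
  PEEK: M = 1.20×10⁻³
  stainless steel: M = 0.744×10⁻³
  molybdenum: M = 0.673×10⁻³
The maximum is for soda-lime glass.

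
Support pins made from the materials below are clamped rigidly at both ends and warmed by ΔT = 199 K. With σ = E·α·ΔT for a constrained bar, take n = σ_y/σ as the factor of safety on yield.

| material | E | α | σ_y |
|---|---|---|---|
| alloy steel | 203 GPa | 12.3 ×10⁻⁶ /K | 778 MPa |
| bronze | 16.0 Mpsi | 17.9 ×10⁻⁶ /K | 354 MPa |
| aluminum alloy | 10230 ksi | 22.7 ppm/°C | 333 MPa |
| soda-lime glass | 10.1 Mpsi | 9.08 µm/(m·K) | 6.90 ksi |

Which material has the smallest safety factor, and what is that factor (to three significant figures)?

soda-lime glass, n = 0.378

In consistent units (E in GPa, α in ×10⁻⁶/K, σ_y in MPa):
  alloy steel: E = 203.0, α = 12.3, σ_y = 778.0 → σ = 497 MPa, n = 1.57
  bronze: E = 110.3, α = 17.9, σ_y = 354.0 → σ = 393 MPa, n = 0.901
  aluminum alloy: E = 70.53, α = 22.7, σ_y = 333.0 → σ = 319 MPa, n = 1.05
  soda-lime glass: E = 69.64, α = 9.08, σ_y = 47.57 → σ = 126 MPa, n = 0.378
Smallest n: soda-lime glass with n = 0.378.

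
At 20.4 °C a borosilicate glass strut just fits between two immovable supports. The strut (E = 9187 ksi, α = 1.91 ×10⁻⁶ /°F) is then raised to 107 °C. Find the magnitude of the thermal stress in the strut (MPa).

18.9 MPa

E = 9187 ksi = 63.34 GPa.
α = 1.91×10⁻⁶/°F × 9/5 = 3.44×10⁻⁶/K.
ΔT = 86.60 K. Constrained thermal stress σ = E·α·ΔT = 63.34×10³ MPa × 3.44×10⁻⁶ × 86.60 = 18.9 MPa (compressive).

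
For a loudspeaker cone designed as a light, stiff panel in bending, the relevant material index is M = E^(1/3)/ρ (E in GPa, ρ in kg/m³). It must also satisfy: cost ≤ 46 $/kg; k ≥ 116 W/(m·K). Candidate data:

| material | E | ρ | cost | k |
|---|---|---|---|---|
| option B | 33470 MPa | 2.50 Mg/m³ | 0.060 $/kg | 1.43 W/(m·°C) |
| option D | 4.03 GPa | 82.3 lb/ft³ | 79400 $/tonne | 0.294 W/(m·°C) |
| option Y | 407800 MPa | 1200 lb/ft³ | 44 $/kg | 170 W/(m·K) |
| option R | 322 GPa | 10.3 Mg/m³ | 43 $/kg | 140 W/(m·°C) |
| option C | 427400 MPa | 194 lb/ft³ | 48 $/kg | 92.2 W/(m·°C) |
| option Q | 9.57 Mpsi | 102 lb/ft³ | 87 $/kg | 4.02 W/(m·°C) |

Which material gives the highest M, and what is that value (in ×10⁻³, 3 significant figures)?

Screen on constraints: cost ≤ 46 $/kg; k ≥ 116 W/(m·K). Survivors: option Y, option R.
Convert each candidate to consistent units, then evaluate M:
  option Y: E = 407.8 GPa, ρ = 19220 kg/m³
  option R: E = 322.0 GPa, ρ = 10300 kg/m³
  option R: M = 0.665×10⁻³
  option Y: M = 0.386×10⁻³
Option R has the largest M.

option R, M = 0.665×10⁻³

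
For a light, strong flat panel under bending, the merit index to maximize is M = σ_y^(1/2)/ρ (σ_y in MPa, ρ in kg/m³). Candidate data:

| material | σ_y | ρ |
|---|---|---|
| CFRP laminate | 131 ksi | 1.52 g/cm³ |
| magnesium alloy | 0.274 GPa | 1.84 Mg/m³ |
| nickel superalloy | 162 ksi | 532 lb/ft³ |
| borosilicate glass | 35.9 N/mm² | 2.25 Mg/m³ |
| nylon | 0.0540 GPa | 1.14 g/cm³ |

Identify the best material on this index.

CFRP laminate

Putting every candidate on a common basis:
  CFRP laminate: σ_y = 903.2 MPa, ρ = 1520 kg/m³
  magnesium alloy: σ_y = 274.0 MPa, ρ = 1840 kg/m³
  nickel superalloy: σ_y = 1117 MPa, ρ = 8522 kg/m³
  borosilicate glass: σ_y = 35.90 MPa, ρ = 2250 kg/m³
  nylon: σ_y = 54.00 MPa, ρ = 1140 kg/m³
  CFRP laminate: M = 19.8×10⁻³
  magnesium alloy: M = 9.00×10⁻³
  nylon: M = 6.45×10⁻³
  nickel superalloy: M = 3.92×10⁻³
  borosilicate glass: M = 2.66×10⁻³
CFRP laminate ranks first.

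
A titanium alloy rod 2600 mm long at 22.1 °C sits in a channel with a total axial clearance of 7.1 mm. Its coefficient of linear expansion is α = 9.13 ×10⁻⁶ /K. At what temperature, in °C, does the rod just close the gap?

321 °C

α·L₀·ΔT = 7.1 mm ⇒ ΔT = 7.1 / (9.13×10⁻⁶ × 2600.0) = 299.1 K.
T = 22.1 + 299.1 = 321.2 °C.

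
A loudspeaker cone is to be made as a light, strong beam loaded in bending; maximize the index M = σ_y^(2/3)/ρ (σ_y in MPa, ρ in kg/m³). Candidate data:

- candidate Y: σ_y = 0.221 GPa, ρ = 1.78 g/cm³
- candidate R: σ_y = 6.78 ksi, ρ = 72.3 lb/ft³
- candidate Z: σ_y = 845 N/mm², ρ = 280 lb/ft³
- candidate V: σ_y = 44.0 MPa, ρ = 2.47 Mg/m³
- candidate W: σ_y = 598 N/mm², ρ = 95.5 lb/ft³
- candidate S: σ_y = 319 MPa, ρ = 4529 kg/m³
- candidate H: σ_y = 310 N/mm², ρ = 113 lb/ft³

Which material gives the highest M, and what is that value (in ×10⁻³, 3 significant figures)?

candidate W, M = 46.4×10⁻³

Putting every candidate on a common basis:
  candidate Y: σ_y = 221.0 MPa, ρ = 1780 kg/m³
  candidate R: σ_y = 46.75 MPa, ρ = 1158 kg/m³
  candidate Z: σ_y = 845.0 MPa, ρ = 4485 kg/m³
  candidate V: σ_y = 44.00 MPa, ρ = 2470 kg/m³
  candidate W: σ_y = 598.0 MPa, ρ = 1530 kg/m³
  candidate S: σ_y = 319.0 MPa, ρ = 4529 kg/m³
  candidate H: σ_y = 310.0 MPa, ρ = 1810 kg/m³
  candidate W: M = 46.4×10⁻³
  candidate H: M = 25.3×10⁻³
  candidate Y: M = 20.5×10⁻³
  candidate Z: M = 19.9×10⁻³
  candidate R: M = 11.2×10⁻³
  candidate S: M = 10.3×10⁻³
  candidate V: M = 5.05×10⁻³
Candidate W ranks first.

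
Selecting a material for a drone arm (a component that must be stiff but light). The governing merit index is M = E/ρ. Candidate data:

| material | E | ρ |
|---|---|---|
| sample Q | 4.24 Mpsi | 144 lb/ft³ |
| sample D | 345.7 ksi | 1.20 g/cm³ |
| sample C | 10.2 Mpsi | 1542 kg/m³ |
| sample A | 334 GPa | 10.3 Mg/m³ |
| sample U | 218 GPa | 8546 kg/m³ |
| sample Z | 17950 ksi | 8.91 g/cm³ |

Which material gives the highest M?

Convert each candidate to consistent units, then evaluate M:
  sample Q: E = 29.23 GPa, ρ = 2307 kg/m³
  sample D: E = 2.384 GPa, ρ = 1200 kg/m³
  sample C: E = 70.33 GPa, ρ = 1542 kg/m³
  sample A: E = 334.0 GPa, ρ = 10300 kg/m³
  sample U: E = 218.0 GPa, ρ = 8546 kg/m³
  sample Z: E = 123.8 GPa, ρ = 8910 kg/m³
  sample C: M = 45.6 MN·m/kg
  sample A: M = 32.4 MN·m/kg
  sample U: M = 25.5 MN·m/kg
  sample Z: M = 13.9 MN·m/kg
  sample Q: M = 12.7 MN·m/kg
  sample D: M = 1.99 MN·m/kg
The maximum is for sample C.

sample C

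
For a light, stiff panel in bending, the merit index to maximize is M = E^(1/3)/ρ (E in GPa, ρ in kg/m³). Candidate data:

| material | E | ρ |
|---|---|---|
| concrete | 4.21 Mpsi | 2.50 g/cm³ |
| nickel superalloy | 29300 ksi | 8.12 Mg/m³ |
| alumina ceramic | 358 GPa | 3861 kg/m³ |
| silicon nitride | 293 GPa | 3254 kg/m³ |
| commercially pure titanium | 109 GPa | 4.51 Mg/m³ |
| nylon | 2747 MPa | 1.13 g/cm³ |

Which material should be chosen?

silicon nitride

Normalizing units and computing the index:
  concrete: E = 29.03 GPa, ρ = 2500 kg/m³
  nickel superalloy: E = 202.0 GPa, ρ = 8120 kg/m³
  alumina ceramic: E = 358.0 GPa, ρ = 3861 kg/m³
  silicon nitride: E = 293.0 GPa, ρ = 3254 kg/m³
  commercially pure titanium: E = 109.0 GPa, ρ = 4510 kg/m³
  nylon: E = 2.747 GPa, ρ = 1130 kg/m³
  silicon nitride: M = 2.04×10⁻³
  alumina ceramic: M = 1.84×10⁻³
  nylon: M = 1.24×10⁻³
  concrete: M = 1.23×10⁻³
  commercially pure titanium: M = 1.06×10⁻³
  nickel superalloy: M = 0.723×10⁻³
Silicon nitride has the largest M.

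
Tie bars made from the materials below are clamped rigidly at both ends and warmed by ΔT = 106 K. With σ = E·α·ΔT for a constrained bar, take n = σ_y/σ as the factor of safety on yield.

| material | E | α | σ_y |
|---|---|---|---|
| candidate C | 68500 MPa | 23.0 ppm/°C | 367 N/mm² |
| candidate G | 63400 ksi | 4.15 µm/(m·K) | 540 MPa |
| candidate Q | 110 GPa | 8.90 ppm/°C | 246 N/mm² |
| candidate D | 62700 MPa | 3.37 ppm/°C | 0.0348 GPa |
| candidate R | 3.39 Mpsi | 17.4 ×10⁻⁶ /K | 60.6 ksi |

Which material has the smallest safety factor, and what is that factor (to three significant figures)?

candidate D, n = 1.55

In consistent units (E in GPa, α in ×10⁻⁶/K, σ_y in MPa):
  candidate C: E = 68.50, α = 23.0, σ_y = 367.0 → σ = 167 MPa, n = 2.20
  candidate G: E = 437.1, α = 4.15, σ_y = 540.0 → σ = 192 MPa, n = 2.81
  candidate Q: E = 110.0, α = 8.90, σ_y = 246.0 → σ = 104 MPa, n = 2.37
  candidate D: E = 62.70, α = 3.37, σ_y = 34.80 → σ = 22.4 MPa, n = 1.55
  candidate R: E = 23.37, α = 17.4, σ_y = 417.8 → σ = 43.1 MPa, n = 9.69
Smallest n: candidate D with n = 1.55.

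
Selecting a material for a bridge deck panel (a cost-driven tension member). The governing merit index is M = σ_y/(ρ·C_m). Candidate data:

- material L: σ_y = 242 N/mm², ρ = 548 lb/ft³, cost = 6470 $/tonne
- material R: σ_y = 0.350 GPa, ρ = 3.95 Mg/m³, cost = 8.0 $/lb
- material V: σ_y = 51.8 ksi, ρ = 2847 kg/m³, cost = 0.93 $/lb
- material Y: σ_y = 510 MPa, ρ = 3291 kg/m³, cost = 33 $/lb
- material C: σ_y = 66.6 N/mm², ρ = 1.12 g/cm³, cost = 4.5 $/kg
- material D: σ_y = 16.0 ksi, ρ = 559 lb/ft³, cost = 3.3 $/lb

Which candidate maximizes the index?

material V

In SI units:
  material L: σ_y = 242.0 MPa, ρ = 8778 kg/m³, cost = 6.470 $/kg
  material R: σ_y = 350.0 MPa, ρ = 3950 kg/m³, cost = 17.64 $/kg
  material V: σ_y = 357.1 MPa, ρ = 2847 kg/m³, cost = 2.050 $/kg
  material Y: σ_y = 510.0 MPa, ρ = 3291 kg/m³, cost = 72.75 $/kg
  material C: σ_y = 66.60 MPa, ρ = 1120 kg/m³, cost = 4.500 $/kg
  material D: σ_y = 110.3 MPa, ρ = 8954 kg/m³, cost = 7.275 $/kg
  material V: M = 61.2 kN·m per $
  material C: M = 13.2 kN·m per $
  material R: M = 5.02 kN·m per $
  material L: M = 4.26 kN·m per $
  material Y: M = 2.13 kN·m per $
  material D: M = 1.69 kN·m per $
The maximum is for material V.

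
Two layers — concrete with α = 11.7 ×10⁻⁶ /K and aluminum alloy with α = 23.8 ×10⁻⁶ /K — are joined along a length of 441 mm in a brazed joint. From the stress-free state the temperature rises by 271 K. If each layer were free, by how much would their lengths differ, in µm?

1450 µm

Δα = |11.7 − 23.8|×10⁻⁶/K = 12.1×10⁻⁶/K.
ΔL_mismatch = Δα·L·ΔT = 12.1×10⁻⁶ × 441.0 mm × 271.0 K = 1450 µm.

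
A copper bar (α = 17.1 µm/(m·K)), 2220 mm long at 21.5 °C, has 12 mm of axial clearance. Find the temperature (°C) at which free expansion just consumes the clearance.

338 °C

α·L₀·ΔT = 12.0 mm ⇒ ΔT = 12.0 / (17.1×10⁻⁶ × 2220.0) = 316.1 K.
T = 21.5 + 316.1 = 337.6 °C.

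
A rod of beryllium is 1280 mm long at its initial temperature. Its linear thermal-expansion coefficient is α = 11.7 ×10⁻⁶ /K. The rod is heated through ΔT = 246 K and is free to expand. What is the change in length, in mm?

ΔL = α·L₀·ΔT = 11.7×10⁻⁶ × 1280 mm × 246.0 K = 3.68 mm.

3.68 mm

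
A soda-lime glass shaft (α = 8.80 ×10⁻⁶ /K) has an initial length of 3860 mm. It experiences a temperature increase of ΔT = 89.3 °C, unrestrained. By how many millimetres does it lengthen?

ΔL = α·L₀·ΔT = 8.80×10⁻⁶ × 3860 mm × 89.30 K = 3.03 mm.

3.03 mm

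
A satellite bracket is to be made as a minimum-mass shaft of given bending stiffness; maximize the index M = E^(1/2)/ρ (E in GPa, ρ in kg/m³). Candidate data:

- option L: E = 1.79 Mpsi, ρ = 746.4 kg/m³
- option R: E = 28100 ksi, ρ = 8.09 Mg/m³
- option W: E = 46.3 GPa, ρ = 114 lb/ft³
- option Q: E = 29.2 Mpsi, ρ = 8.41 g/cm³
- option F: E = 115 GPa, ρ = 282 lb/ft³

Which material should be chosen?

option L

In SI units:
  option L: E = 12.34 GPa, ρ = 746.4 kg/m³
  option R: E = 193.7 GPa, ρ = 8090 kg/m³
  option W: E = 46.30 GPa, ρ = 1826 kg/m³
  option Q: E = 201.3 GPa, ρ = 8410 kg/m³
  option F: E = 115.0 GPa, ρ = 4517 kg/m³
  option L: M = 4.71×10⁻³
  option W: M = 3.73×10⁻³
  option F: M = 2.37×10⁻³
  option R: M = 1.72×10⁻³
  option Q: M = 1.69×10⁻³
Highest index: option L.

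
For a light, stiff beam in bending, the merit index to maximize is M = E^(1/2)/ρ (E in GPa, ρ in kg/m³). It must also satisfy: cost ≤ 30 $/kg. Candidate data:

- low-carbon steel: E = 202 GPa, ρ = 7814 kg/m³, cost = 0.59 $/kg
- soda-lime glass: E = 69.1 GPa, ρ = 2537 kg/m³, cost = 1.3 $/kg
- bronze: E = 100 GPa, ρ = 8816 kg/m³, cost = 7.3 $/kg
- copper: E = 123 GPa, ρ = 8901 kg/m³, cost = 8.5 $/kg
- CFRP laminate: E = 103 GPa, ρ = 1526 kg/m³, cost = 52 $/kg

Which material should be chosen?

Screen on constraints: cost ≤ 30 $/kg. Survivors: low-carbon steel, soda-lime glass, bronze, copper.
Per-candidate index values:
  soda-lime glass: M = 3.28×10⁻³
  low-carbon steel: M = 1.82×10⁻³
  copper: M = 1.25×10⁻³
  bronze: M = 1.13×10⁻³
Soda-lime glass has the largest M.

soda-lime glass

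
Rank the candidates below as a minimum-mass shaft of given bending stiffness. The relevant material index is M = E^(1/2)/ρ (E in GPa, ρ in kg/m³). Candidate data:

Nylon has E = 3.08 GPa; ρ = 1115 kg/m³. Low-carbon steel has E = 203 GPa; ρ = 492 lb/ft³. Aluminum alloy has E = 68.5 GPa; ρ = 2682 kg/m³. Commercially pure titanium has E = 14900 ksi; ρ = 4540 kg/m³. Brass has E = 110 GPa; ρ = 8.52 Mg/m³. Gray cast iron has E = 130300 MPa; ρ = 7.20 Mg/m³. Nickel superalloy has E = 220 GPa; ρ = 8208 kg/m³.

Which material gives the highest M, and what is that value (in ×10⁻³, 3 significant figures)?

aluminum alloy, M = 3.09×10⁻³

Convert each candidate to consistent units, then evaluate M:
  nylon: E = 3.080 GPa, ρ = 1115 kg/m³
  low-carbon steel: E = 203.0 GPa, ρ = 7881 kg/m³
  aluminum alloy: E = 68.50 GPa, ρ = 2682 kg/m³
  commercially pure titanium: E = 102.7 GPa, ρ = 4540 kg/m³
  brass: E = 110.0 GPa, ρ = 8520 kg/m³
  gray cast iron: E = 130.3 GPa, ρ = 7200 kg/m³
  nickel superalloy: E = 220.0 GPa, ρ = 8208 kg/m³
  aluminum alloy: M = 3.09×10⁻³
  commercially pure titanium: M = 2.23×10⁻³
  low-carbon steel: M = 1.81×10⁻³
  nickel superalloy: M = 1.81×10⁻³
  gray cast iron: M = 1.59×10⁻³
  nylon: M = 1.57×10⁻³
  brass: M = 1.23×10⁻³
Aluminum alloy has the largest M.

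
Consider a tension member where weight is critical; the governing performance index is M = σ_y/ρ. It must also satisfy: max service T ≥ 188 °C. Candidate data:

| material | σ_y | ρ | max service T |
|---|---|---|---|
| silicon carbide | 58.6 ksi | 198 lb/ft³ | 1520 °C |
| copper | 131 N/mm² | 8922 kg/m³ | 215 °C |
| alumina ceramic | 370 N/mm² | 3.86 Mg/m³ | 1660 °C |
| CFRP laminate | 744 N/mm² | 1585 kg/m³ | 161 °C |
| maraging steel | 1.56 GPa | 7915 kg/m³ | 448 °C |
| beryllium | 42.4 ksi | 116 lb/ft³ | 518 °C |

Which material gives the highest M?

Screen on constraints: max service T ≥ 188 °C. Survivors: silicon carbide, copper, alumina ceramic, maraging steel, beryllium.
In SI units:
  silicon carbide: σ_y = 404.0 MPa, ρ = 3172 kg/m³
  copper: σ_y = 131.0 MPa, ρ = 8922 kg/m³
  alumina ceramic: σ_y = 370.0 MPa, ρ = 3860 kg/m³
  maraging steel: σ_y = 1560 MPa, ρ = 7915 kg/m³
  beryllium: σ_y = 292.3 MPa, ρ = 1858 kg/m³
  maraging steel: M = 197 kN·m/kg
  beryllium: M = 157 kN·m/kg
  silicon carbide: M = 127 kN·m/kg
  alumina ceramic: M = 95.9 kN·m/kg
  copper: M = 14.7 kN·m/kg
Maraging steel ranks first.

maraging steel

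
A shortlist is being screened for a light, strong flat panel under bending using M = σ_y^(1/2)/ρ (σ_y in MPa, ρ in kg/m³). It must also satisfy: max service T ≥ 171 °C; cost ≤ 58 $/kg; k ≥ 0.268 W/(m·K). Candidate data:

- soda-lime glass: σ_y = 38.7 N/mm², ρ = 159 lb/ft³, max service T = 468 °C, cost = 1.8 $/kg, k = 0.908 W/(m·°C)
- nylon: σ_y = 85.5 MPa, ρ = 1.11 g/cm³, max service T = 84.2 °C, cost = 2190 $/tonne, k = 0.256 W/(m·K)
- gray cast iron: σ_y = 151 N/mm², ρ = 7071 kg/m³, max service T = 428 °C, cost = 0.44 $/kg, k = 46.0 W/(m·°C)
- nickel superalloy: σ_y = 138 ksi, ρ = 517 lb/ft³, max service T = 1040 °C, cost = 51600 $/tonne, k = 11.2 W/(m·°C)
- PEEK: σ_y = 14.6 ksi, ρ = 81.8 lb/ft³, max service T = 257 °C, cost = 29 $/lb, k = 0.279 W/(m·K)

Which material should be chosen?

Screen on constraints: max service T ≥ 171 °C; cost ≤ 58 $/kg; k ≥ 0.268 W/(m·K). Survivors: soda-lime glass, gray cast iron, nickel superalloy.
Normalizing units and computing the index:
  soda-lime glass: σ_y = 38.70 MPa, ρ = 2547 kg/m³
  gray cast iron: σ_y = 151.0 MPa, ρ = 7071 kg/m³
  nickel superalloy: σ_y = 951.5 MPa, ρ = 8282 kg/m³
  nickel superalloy: M = 3.72×10⁻³
  soda-lime glass: M = 2.44×10⁻³
  gray cast iron: M = 1.74×10⁻³
Highest index: nickel superalloy.

nickel superalloy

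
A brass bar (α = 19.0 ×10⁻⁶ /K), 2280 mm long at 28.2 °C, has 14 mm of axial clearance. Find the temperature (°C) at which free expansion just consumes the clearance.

351 °C

α·L₀·ΔT = 14.0 mm ⇒ ΔT = 14.0 / (19.0×10⁻⁶ × 2280.0) = 323.2 K.
T = 28.2 + 323.2 = 351.4 °C.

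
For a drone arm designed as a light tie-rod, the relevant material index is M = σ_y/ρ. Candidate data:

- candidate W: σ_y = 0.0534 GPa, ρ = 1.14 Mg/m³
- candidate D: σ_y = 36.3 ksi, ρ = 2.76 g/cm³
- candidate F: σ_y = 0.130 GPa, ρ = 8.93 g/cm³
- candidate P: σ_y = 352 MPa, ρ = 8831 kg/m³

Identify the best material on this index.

After converting to SI:
  candidate W: σ_y = 53.40 MPa, ρ = 1140 kg/m³
  candidate D: σ_y = 250.3 MPa, ρ = 2760 kg/m³
  candidate F: σ_y = 130.0 MPa, ρ = 8930 kg/m³
  candidate P: σ_y = 352.0 MPa, ρ = 8831 kg/m³
  candidate D: M = 90.7 kN·m/kg
  candidate W: M = 46.8 kN·m/kg
  candidate P: M = 39.9 kN·m/kg
  candidate F: M = 14.6 kN·m/kg
Highest index: candidate D.

candidate D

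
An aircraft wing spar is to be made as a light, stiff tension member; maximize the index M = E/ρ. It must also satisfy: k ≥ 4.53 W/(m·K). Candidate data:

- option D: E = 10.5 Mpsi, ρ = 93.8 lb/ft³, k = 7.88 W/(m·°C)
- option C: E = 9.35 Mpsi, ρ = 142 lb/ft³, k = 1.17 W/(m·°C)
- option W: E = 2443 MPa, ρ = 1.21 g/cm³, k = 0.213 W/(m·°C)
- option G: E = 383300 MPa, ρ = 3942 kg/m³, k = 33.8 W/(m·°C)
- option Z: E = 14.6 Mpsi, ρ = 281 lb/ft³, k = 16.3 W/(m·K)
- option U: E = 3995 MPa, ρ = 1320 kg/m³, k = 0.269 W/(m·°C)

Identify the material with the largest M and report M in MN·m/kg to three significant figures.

Screen on constraints: k ≥ 4.53 W/(m·K). Survivors: option D, option G, option Z.
Convert each candidate to consistent units, then evaluate M:
  option D: E = 72.39 GPa, ρ = 1503 kg/m³
  option G: E = 383.3 GPa, ρ = 3942 kg/m³
  option Z: E = 100.7 GPa, ρ = 4501 kg/m³
  option G: M = 97.2 MN·m/kg
  option D: M = 48.2 MN·m/kg
  option Z: M = 22.4 MN·m/kg
Option G ranks first.

option G, M = 97.2 MN·m/kg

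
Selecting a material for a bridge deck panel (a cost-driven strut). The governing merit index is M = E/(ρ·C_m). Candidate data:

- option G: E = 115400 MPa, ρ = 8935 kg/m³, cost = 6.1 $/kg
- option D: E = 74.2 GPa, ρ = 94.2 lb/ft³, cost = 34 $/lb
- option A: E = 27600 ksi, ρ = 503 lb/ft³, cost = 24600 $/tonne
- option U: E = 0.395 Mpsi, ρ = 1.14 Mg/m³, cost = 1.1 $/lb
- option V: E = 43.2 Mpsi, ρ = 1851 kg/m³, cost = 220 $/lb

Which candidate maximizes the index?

Putting every candidate on a common basis:
  option G: E = 115.4 GPa, ρ = 8935 kg/m³, cost = 6.100 $/kg
  option D: E = 74.20 GPa, ρ = 1509 kg/m³, cost = 74.96 $/kg
  option A: E = 190.3 GPa, ρ = 8057 kg/m³, cost = 24.60 $/kg
  option U: E = 2.723 GPa, ρ = 1140 kg/m³, cost = 2.425 $/kg
  option V: E = 297.9 GPa, ρ = 1851 kg/m³, cost = 485.0 $/kg
  option G: M = 2.12 MN·m per $
  option U: M = 0.985 MN·m per $
  option A: M = 0.960 MN·m per $
  option D: M = 0.656 MN·m per $
  option V: M = 0.332 MN·m per $
Option G has the largest M.

option G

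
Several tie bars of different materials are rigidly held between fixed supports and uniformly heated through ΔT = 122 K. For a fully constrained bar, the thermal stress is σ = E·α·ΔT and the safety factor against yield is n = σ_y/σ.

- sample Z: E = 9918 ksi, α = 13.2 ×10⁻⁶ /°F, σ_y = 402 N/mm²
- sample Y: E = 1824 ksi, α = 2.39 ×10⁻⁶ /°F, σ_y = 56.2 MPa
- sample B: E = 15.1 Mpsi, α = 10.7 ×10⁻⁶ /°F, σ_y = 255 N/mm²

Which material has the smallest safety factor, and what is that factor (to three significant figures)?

sample B, n = 1.04

Converting E to GPa, α to ×10⁻⁶/K, σ_y to MPa, then σ and n for each:
  sample Z: E = 68.38, α = 23.8, σ_y = 402.0 → σ = 198 MPa, n = 2.03
  sample Y: E = 12.58, α = 4.30, σ_y = 56.20 → σ = 6.60 MPa, n = 8.51
  sample B: E = 104.1, α = 19.3, σ_y = 255.0 → σ = 245 MPa, n = 1.04
The minimum is sample B at n = 1.04.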